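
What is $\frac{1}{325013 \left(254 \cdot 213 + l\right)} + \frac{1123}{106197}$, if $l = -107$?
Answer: $\frac{116613097658}{11027569960155} \approx 0.010575$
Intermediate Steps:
$\frac{1}{325013 \left(254 \cdot 213 + l\right)} + \frac{1123}{106197} = \frac{1}{325013 \left(254 \cdot 213 - 107\right)} + \frac{1123}{106197} = \frac{1}{325013 \left(54102 - 107\right)} + 1123 \cdot \frac{1}{106197} = \frac{1}{325013 \cdot 53995} + \frac{1123}{106197} = \frac{1}{325013} \cdot \frac{1}{53995} + \frac{1123}{106197} = \frac{1}{17549076935} + \frac{1123}{106197} = \frac{116613097658}{11027569960155}$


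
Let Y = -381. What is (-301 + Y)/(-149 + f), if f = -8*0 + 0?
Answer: 682/149 ≈ 4.5772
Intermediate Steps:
f = 0 (f = 0 + 0 = 0)
(-301 + Y)/(-149 + f) = (-301 - 381)/(-149 + 0) = -682/(-149) = -682*(-1/149) = 682/149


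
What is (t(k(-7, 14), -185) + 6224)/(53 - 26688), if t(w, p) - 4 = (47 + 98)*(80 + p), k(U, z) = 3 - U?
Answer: 8997/26635 ≈ 0.33779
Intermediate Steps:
t(w, p) = 11604 + 145*p (t(w, p) = 4 + (47 + 98)*(80 + p) = 4 + 145*(80 + p) = 4 + (11600 + 145*p) = 11604 + 145*p)
(t(k(-7, 14), -185) + 6224)/(53 - 26688) = ((11604 + 145*(-185)) + 6224)/(53 - 26688) = ((11604 - 26825) + 6224)/(-26635) = (-15221 + 6224)*(-1/26635) = -8997*(-1/26635) = 8997/26635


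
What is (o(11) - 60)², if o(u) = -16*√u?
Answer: 6416 + 1920*√11 ≈ 12784.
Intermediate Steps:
(o(11) - 60)² = (-16*√11 - 60)² = (-60 - 16*√11)²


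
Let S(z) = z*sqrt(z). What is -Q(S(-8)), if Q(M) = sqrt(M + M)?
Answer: -4*2**(3/4)*sqrt(-I) ≈ -4.7568 + 4.7568*I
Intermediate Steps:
S(z) = z**(3/2)
Q(M) = sqrt(2)*sqrt(M) (Q(M) = sqrt(2*M) = sqrt(2)*sqrt(M))
-Q(S(-8)) = -sqrt(2)*sqrt((-8)**(3/2)) = -sqrt(2)*sqrt(-16*I*sqrt(2)) = -sqrt(2)*4*2**(1/4)*sqrt(-I) = -4*2**(3/4)*sqrt(-I)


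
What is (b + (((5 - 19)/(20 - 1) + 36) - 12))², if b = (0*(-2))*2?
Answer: 195364/361 ≈ 541.17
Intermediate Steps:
b = 0 (b = 0*2 = 0)
(b + (((5 - 19)/(20 - 1) + 36) - 12))² = (0 + (((5 - 19)/(20 - 1) + 36) - 12))² = (0 + ((-14/19 + 36) - 12))² = (0 + (670/19 - 12))² = (0 + 442/19)² = (442/19)² = 195364/361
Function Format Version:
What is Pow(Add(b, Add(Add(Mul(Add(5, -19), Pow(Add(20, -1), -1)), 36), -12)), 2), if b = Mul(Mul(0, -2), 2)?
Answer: Rational(195364, 361) ≈ 541.17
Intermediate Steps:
b = 0 (b = Mul(0, 2) = 0)
Pow(Add(b, Add(Add(Mul(Add(5, -19), Pow(Add(20, -1), -1)), 36), -12)), 2) = Pow(Add(0, Add(Add(Mul(Add(5, -19), Pow(Add(20, -1), -1)), 36), -12)), 2) = Pow(Add(0, Add(Add(Mul(-14, Pow(19, -1)), 36), -12)), 2) = Pow(Add(0, Add(Add(Mul(-14, Rational(1, 19)), 36), -12)), 2) = Pow(Add(0, Add(Add(Rational(-14, 19), 36), -12)), 2) = Pow(Add(0, Add(Rational(670, 19), -12)), 2) = Pow(Add(0, Rational(442, 19)), 2) = Pow(Rational(442, 19), 2) = Rational(195364, 361)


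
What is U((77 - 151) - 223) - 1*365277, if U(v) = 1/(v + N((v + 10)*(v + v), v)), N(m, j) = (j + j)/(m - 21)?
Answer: -6164210518976/16875441 ≈ -3.6528e+5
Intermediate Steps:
N(m, j) = 2*j/(-21 + m) (N(m, j) = (2*j)/(-21 + m) = 2*j/(-21 + m))
U(v) = 1/(v + 2*v/(-21 + 2*v*(10 + v))) (U(v) = 1/(v + 2*v/(-21 + (v + 10)*(v + v))) = 1/(v + 2*v/(-21 + (10 + v)*(2*v))) = 1/(v + 2*v/(-21 + 2*v*(10 + v))))
U((77 - 151) - 223) - 1*365277 = (-21 + 2*((77 - 151) - 223)*(10 + ((77 - 151) - 223)))/(((77 - 151) - 223)*(-19 + 2*((77 - 151) - 223)*(10 + ((77 - 151) - 223)))) - 1*365277 = (-21 + 2*(-74 - 223)*(10 + (-74 - 223)))/((-74 - 223)*(-19 + 2*(-74 - 223)*(10 + (-74 - 223)))) - 365277 = (-21 + 2*(-297)*(10 - 297))/((-297)*(-19 + 2*(-297)*(10 - 297))) - 365277 = -(-21 + 2*(-297)*(-287))/(297*(-19 + 2*(-297)*(-287))) - 365277 = -(-21 + 170478)/(297*(-19 + 170478)) - 365277 = -1/297*170457/170459 - 365277 = -1/297*1/170459*170457 - 365277 = -56819/16875441 - 365277 = -6164210518976/16875441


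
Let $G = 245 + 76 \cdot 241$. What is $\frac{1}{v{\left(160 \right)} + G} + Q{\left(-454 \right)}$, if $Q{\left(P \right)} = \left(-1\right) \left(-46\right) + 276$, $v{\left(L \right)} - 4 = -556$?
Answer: $\frac{5798899}{18009} \approx 322.0$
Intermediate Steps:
$G = 18561$ ($G = 245 + 18316 = 18561$)
$v{\left(L \right)} = -552$ ($v{\left(L \right)} = 4 - 556 = -552$)
$Q{\left(P \right)} = 322$ ($Q{\left(P \right)} = 46 + 276 = 322$)
$\frac{1}{v{\left(160 \right)} + G} + Q{\left(-454 \right)} = \frac{1}{-552 + 18561} + 322 = \frac{1}{18009} + 322 = \frac{5798899}{18009}$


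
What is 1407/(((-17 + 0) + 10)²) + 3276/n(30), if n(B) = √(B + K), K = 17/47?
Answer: 201/7 + 3276*√67069/1427 ≈ 623.25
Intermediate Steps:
K = 17/47 (K = 17*(1/47) = 17/47 ≈ 0.36170)
n(B) = √(17/47 + B) (n(B) = √(B + 17/47) = √(17/47 + B))
1407/(((-17 + 0) + 10)²) + 3276/n(30) = 1407/(((-17 + 0) + 10)²) + 3276/((√(799 + 2209*30)/47)) = 1407/((-17 + 10)²) + 3276/((√(799 + 66270)/47)) = 1407/((-7)²) + 3276/((√67069/47)) = 1407/49 + 3276*(√67069/1427) = 1407*(1/49) + 3276*√67069/1427 = 201/7 + 3276*√67069/1427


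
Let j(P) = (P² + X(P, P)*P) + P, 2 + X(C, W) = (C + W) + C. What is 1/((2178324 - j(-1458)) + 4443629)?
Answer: -1/1882561 ≈ -5.3119e-7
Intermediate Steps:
X(C, W) = -2 + W + 2*C (X(C, W) = -2 + ((C + W) + C) = -2 + (W + 2*C) = -2 + W + 2*C)
j(P) = P + P² + P*(-2 + 3*P) (j(P) = (P² + (-2 + P + 2*P)*P) + P = (P² + (-2 + 3*P)*P) + P = (P² + P*(-2 + 3*P)) + P = P + P² + P*(-2 + 3*P))
1/((2178324 - j(-1458)) + 4443629) = 1/((2178324 - (-1458)*(-1 + 4*(-1458))) + 4443629) = 1/((2178324 - (-1458)*(-1 - 5832)) + 4443629) = 1/((2178324 - (-1458)*(-5833)) + 4443629) = 1/((2178324 - 1*8504514) + 4443629) = 1/((2178324 - 8504514) + 4443629) = 1/(-6326190 + 4443629) = 1/(-1882561) = -1/1882561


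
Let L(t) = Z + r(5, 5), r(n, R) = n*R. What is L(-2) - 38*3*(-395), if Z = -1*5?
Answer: 45050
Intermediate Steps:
r(n, R) = R*n
Z = -5
L(t) = 20 (L(t) = -5 + 5*5 = -5 + 25 = 20)
L(-2) - 38*3*(-395) = 20 - 38*3*(-395) = 20 - 114*(-395) = 20 + 45030 = 45050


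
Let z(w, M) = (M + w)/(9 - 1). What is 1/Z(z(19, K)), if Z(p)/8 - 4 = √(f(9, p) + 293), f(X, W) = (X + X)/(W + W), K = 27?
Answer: -23/12814 + 5*√6233/51256 ≈ 0.0059066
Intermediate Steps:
z(w, M) = M/8 + w/8 (z(w, M) = (M + w)/8 = (M + w)*(⅛) = M/8 + w/8)
f(X, W) = X/W (f(X, W) = (2*X)/((2*W)) = (2*X)*(1/(2*W)) = X/W)
Z(p) = 32 + 8*√(293 + 9/p) (Z(p) = 32 + 8*√(9/p + 293) = 32 + 8*√(293 + 9/p))
1/Z(z(19, K)) = 1/(32 + 8*√(293 + 9/((⅛)*27 + (⅛)*19))) = 1/(32 + 8*√(293 + 9/(27/8 + 19/8))) = 1/(32 + 8*√(293 + 9/(23/4))) = 1/(32 + 8*√(293 + 9*(4/23))) = 1/(32 + 8*√(293 + 36/23)) = 1/(32 + 8*√(6775/23)) = 1/(32 + 8*(5*√6233/23)) = 1/(32 + 40*√6233/23)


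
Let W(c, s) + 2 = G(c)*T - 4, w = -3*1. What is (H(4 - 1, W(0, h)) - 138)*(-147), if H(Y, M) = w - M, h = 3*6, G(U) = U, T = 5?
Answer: 19845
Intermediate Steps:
w = -3
h = 18
W(c, s) = -6 + 5*c (W(c, s) = -2 + (c*5 - 4) = -2 + (5*c - 4) = -2 + (-4 + 5*c) = -6 + 5*c)
H(Y, M) = -3 - M
(H(4 - 1, W(0, h)) - 138)*(-147) = ((-3 - (-6 + 5*0)) - 138)*(-147) = ((-3 - (-6 + 0)) - 138)*(-147) = ((-3 - 1*(-6)) - 138)*(-147) = ((-3 + 6) - 138)*(-147) = (3 - 138)*(-147) = -135*(-147) = 19845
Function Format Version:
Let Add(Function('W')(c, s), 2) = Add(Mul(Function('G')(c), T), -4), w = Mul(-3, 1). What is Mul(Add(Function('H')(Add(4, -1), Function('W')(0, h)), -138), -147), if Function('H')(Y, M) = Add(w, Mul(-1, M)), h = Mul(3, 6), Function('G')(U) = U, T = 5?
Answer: 19845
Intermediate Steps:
w = -3
h = 18
Function('W')(c, s) = Add(-6, Mul(5, c)) (Function('W')(c, s) = Add(-2, Add(Mul(c, 5), -4)) = Add(-2, Add(Mul(5, c), -4)) = Add(-2, Add(-4, Mul(5, c))) = Add(-6, Mul(5, c)))
Function('H')(Y, M) = Add(-3, Mul(-1, M))
Mul(Add(Function('H')(Add(4, -1), Function('W')(0, h)), -138), -147) = Mul(Add(Add(-3, Mul(-1, Add(-6, Mul(5, 0)))), -138), -147) = Mul(Add(Add(-3, Mul(-1, Add(-6, 0))), -138), -147) = Mul(Add(Add(-3, Mul(-1, -6)), -138), -147) = Mul(Add(Add(-3, 6), -138), -147) = Mul(Add(3, -138), -147) = Mul(-135, -147) = 19845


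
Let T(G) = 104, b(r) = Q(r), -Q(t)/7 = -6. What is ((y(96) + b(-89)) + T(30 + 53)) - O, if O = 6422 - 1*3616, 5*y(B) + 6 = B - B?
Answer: -13306/5 ≈ -2661.2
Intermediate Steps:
Q(t) = 42 (Q(t) = -7*(-6) = 42)
b(r) = 42
y(B) = -6/5 (y(B) = -6/5 + (B - B)/5 = -6/5 + (⅕)*0 = -6/5 + 0 = -6/5)
O = 2806 (O = 6422 - 3616 = 2806)
((y(96) + b(-89)) + T(30 + 53)) - O = ((-6/5 + 42) + 104) - 1*2806 = (204/5 + 104) - 2806 = 724/5 - 2806 = -13306/5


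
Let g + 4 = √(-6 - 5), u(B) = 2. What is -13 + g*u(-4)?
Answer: -21 + 2*I*√11 ≈ -21.0 + 6.6332*I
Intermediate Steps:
g = -4 + I*√11 (g = -4 + √(-6 - 5) = -4 + √(-11) = -4 + I*√11 ≈ -4.0 + 3.3166*I)
-13 + g*u(-4) = -13 + (-4 + I*√11)*2 = -13 + (-8 + 2*I*√11) = -21 + 2*I*√11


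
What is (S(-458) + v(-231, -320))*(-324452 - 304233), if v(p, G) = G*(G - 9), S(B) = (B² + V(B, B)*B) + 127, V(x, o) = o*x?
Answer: 60200826715585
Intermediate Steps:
S(B) = 127 + B² + B³ (S(B) = (B² + (B*B)*B) + 127 = (B² + B²*B) + 127 = (B² + B³) + 127 = 127 + B² + B³)
v(p, G) = G*(-9 + G)
(S(-458) + v(-231, -320))*(-324452 - 304233) = ((127 + (-458)² + (-458)³) - 320*(-9 - 320))*(-324452 - 304233) = ((127 + 209764 - 96071912) - 320*(-329))*(-628685) = (-95862021 + 105280)*(-628685) = -95756741*(-628685) = 60200826715585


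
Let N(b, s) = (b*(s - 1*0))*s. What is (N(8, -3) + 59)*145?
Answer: 18995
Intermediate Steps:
N(b, s) = b*s² (N(b, s) = (b*(s + 0))*s = (b*s)*s = b*s²)
(N(8, -3) + 59)*145 = (8*(-3)² + 59)*145 = (8*9 + 59)*145 = (72 + 59)*145 = 131*145 = 18995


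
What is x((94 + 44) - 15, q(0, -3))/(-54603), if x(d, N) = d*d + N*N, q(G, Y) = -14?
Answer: -15325/54603 ≈ -0.28066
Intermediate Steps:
x(d, N) = N² + d² (x(d, N) = d² + N² = N² + d²)
x((94 + 44) - 15, q(0, -3))/(-54603) = ((-14)² + ((94 + 44) - 15)²)/(-54603) = (196 + (138 - 15)²)*(-1/54603) = (196 + 123²)*(-1/54603) = (196 + 15129)*(-1/54603) = 15325*(-1/54603) = -15325/54603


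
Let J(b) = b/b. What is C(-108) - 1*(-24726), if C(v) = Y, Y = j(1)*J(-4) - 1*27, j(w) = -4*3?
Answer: 24687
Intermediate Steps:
J(b) = 1
j(w) = -12
Y = -39 (Y = -12*1 - 1*27 = -12 - 27 = -39)
C(v) = -39
C(-108) - 1*(-24726) = -39 - 1*(-24726) = -39 + 24726 = 24687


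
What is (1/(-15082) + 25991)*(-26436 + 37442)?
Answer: 2157155424283/7541 ≈ 2.8606e+8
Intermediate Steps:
(1/(-15082) + 25991)*(-26436 + 37442) = (-1/15082 + 25991)*11006 = (391996261/15082)*11006 = 2157155424283/7541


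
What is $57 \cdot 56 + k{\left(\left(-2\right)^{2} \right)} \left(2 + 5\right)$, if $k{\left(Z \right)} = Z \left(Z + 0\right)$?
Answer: $3304$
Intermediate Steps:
$k{\left(Z \right)} = Z^{2}$ ($k{\left(Z \right)} = Z Z = Z^{2}$)
$57 \cdot 56 + k{\left(\left(-2\right)^{2} \right)} \left(2 + 5\right) = 57 \cdot 56 + \left(\left(-2\right)^{2}\right)^{2} \left(2 + 5\right) = 3192 + 4^{2} \cdot 7 = 3192 + 16 \cdot 7 = 3192 + 112 = 3304$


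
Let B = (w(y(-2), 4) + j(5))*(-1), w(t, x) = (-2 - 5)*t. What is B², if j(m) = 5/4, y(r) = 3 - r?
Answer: 18225/16 ≈ 1139.1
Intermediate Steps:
j(m) = 5/4 (j(m) = 5*(¼) = 5/4)
w(t, x) = -7*t
B = 135/4 (B = (-7*(3 - 1*(-2)) + 5/4)*(-1) = (-7*(3 + 2) + 5/4)*(-1) = (-7*5 + 5/4)*(-1) = (-35 + 5/4)*(-1) = -135/4*(-1) = 135/4 ≈ 33.750)
B² = (135/4)² = 18225/16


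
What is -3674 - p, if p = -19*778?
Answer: 11108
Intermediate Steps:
p = -14782
-3674 - p = -3674 - 1*(-14782) = -3674 + 14782 = 11108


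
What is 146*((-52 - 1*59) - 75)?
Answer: -27156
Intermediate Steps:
146*((-52 - 1*59) - 75) = 146*((-52 - 59) - 75) = 146*(-111 - 75) = 146*(-186) = -27156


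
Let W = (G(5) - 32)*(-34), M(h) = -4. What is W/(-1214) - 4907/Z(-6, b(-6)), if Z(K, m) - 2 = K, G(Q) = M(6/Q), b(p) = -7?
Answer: 2976101/2428 ≈ 1225.7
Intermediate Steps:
G(Q) = -4
W = 1224 (W = (-4 - 32)*(-34) = -36*(-34) = 1224)
Z(K, m) = 2 + K
W/(-1214) - 4907/Z(-6, b(-6)) = 1224/(-1214) - 4907/(2 - 6) = 1224*(-1/1214) - 4907/(-4) = -612/607 - 4907*(-1/4) = -612/607 + 4907/4 = 2976101/2428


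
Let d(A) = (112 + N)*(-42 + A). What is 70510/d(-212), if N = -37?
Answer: -7051/1905 ≈ -3.7013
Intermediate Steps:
d(A) = -3150 + 75*A (d(A) = (112 - 37)*(-42 + A) = 75*(-42 + A) = -3150 + 75*A)
70510/d(-212) = 70510/(-3150 + 75*(-212)) = 70510/(-3150 - 15900) = 70510/(-19050) = 70510*(-1/19050) = -7051/1905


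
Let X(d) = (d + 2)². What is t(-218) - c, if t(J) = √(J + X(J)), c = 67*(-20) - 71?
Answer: 1411 + √46438 ≈ 1626.5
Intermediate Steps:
X(d) = (2 + d)²
c = -1411 (c = -1340 - 71 = -1411)
t(J) = √(J + (2 + J)²)
t(-218) - c = √(-218 + (2 - 218)²) - 1*(-1411) = √(-218 + (-216)²) + 1411 = √(-218 + 46656) + 1411 = √46438 + 1411 = 1411 + √46438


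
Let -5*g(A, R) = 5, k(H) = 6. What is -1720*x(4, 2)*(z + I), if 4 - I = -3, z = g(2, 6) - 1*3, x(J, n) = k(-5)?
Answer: -30960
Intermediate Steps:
x(J, n) = 6
g(A, R) = -1 (g(A, R) = -⅕*5 = -1)
z = -4 (z = -1 - 1*3 = -1 - 3 = -4)
I = 7 (I = 4 - 1*(-3) = 4 + 3 = 7)
-1720*x(4, 2)*(z + I) = -10320*(-4 + 7) = -10320*3 = -1720*18 = -30960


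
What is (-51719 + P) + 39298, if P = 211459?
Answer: 199038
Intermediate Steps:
(-51719 + P) + 39298 = (-51719 + 211459) + 39298 = 159740 + 39298 = 199038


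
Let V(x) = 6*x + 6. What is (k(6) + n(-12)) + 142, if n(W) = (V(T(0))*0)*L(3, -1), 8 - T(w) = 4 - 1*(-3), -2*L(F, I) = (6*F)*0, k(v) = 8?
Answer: 150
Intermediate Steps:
L(F, I) = 0 (L(F, I) = -6*F*0/2 = -½*0 = 0)
T(w) = 1 (T(w) = 8 - (4 - 1*(-3)) = 8 - (4 + 3) = 8 - 1*7 = 8 - 7 = 1)
V(x) = 6 + 6*x
n(W) = 0 (n(W) = ((6 + 6*1)*0)*0 = ((6 + 6)*0)*0 = (12*0)*0 = 0*0 = 0)
(k(6) + n(-12)) + 142 = (8 + 0) + 142 = 8 + 142 = 150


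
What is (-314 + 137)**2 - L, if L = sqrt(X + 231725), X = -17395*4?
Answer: 31329 - sqrt(162145) ≈ 30926.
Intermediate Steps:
X = -69580
L = sqrt(162145) (L = sqrt(-69580 + 231725) = sqrt(162145) ≈ 402.67)
(-314 + 137)**2 - L = (-314 + 137)**2 - sqrt(162145) = (-177)**2 - sqrt(162145) = 31329 - sqrt(162145)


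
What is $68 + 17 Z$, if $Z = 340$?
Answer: $5848$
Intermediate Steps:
$68 + 17 Z = 68 + 17 \cdot 340 = 68 + 5780 = 5848$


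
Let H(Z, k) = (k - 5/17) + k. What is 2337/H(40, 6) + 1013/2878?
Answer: 114541649/572722 ≈ 200.00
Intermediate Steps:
H(Z, k) = -5/17 + 2*k (H(Z, k) = (k - 5*1/17) + k = (k - 5/17) + k = (-5/17 + k) + k = -5/17 + 2*k)
2337/H(40, 6) + 1013/2878 = 2337/(-5/17 + 2*6) + 1013/2878 = 2337/(-5/17 + 12) + 1013*(1/2878) = 2337/(199/17) + 1013/2878 = 2337*(17/199) + 1013/2878 = 39729/199 + 1013/2878 = 114541649/572722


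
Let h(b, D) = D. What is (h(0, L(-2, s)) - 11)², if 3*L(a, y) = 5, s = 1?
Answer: 784/9 ≈ 87.111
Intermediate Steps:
L(a, y) = 5/3 (L(a, y) = (⅓)*5 = 5/3)
(h(0, L(-2, s)) - 11)² = (5/3 - 11)² = (-28/3)² = 784/9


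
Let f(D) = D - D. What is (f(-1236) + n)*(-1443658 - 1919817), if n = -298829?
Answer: 1005103870775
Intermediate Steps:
f(D) = 0
(f(-1236) + n)*(-1443658 - 1919817) = (0 - 298829)*(-1443658 - 1919817) = -298829*(-3363475) = 1005103870775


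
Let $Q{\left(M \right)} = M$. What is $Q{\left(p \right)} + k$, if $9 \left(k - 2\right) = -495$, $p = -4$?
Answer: $-57$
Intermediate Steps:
$k = -53$ ($k = 2 + \frac{1}{9} \left(-495\right) = 2 - 55 = -53$)
$Q{\left(p \right)} + k = -4 - 53 = -57$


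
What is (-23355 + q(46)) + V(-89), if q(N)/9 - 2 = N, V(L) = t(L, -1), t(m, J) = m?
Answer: -23012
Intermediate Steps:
V(L) = L
q(N) = 18 + 9*N
(-23355 + q(46)) + V(-89) = (-23355 + (18 + 9*46)) - 89 = (-23355 + (18 + 414)) - 89 = (-23355 + 432) - 89 = -22923 - 89 = -23012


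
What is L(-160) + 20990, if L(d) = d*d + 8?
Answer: 46598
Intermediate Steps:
L(d) = 8 + d² (L(d) = d² + 8 = 8 + d²)
L(-160) + 20990 = (8 + (-160)²) + 20990 = (8 + 25600) + 20990 = 25608 + 20990 = 46598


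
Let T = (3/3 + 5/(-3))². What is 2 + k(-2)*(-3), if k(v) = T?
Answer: ⅔ ≈ 0.66667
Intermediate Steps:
T = 4/9 (T = (3*(⅓) + 5*(-⅓))² = (1 - 5/3)² = (-⅔)² = 4/9 ≈ 0.44444)
k(v) = 4/9
2 + k(-2)*(-3) = 2 + (4/9)*(-3) = 2 - 4/3 = ⅔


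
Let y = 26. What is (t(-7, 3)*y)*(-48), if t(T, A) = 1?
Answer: -1248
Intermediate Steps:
(t(-7, 3)*y)*(-48) = (1*26)*(-48) = 26*(-48) = -1248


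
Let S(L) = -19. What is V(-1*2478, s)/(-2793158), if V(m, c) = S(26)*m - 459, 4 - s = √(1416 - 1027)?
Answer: -46623/2793158 ≈ -0.016692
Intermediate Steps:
s = 4 - √389 (s = 4 - √(1416 - 1027) = 4 - √389 ≈ -15.723)
V(m, c) = -459 - 19*m (V(m, c) = -19*m - 459 = -459 - 19*m)
V(-1*2478, s)/(-2793158) = (-459 - (-19)*2478)/(-2793158) = (-459 - 19*(-2478))*(-1/2793158) = (-459 + 47082)*(-1/2793158) = 46623*(-1/2793158) = -46623/2793158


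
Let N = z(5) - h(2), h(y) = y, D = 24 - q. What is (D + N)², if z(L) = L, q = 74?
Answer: 2209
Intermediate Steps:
D = -50 (D = 24 - 1*74 = 24 - 74 = -50)
N = 3 (N = 5 - 1*2 = 5 - 2 = 3)
(D + N)² = (-50 + 3)² = (-47)² = 2209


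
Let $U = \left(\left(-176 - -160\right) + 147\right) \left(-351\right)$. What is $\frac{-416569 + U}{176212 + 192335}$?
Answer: $- \frac{462550}{368547} \approx -1.2551$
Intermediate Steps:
$U = -45981$ ($U = \left(\left(-176 + 160\right) + 147\right) \left(-351\right) = \left(-16 + 147\right) \left(-351\right) = 131 \left(-351\right) = -45981$)
$\frac{-416569 + U}{176212 + 192335} = \frac{-416569 - 45981}{176212 + 192335} = - \frac{462550}{368547}$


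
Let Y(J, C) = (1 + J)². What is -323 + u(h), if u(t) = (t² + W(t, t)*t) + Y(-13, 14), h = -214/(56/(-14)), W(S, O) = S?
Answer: 11091/2 ≈ 5545.5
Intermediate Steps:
h = 107/2 (h = -214/(56*(-1/14)) = -214/(-4) = -214*(-¼) = 107/2 ≈ 53.500)
u(t) = 144 + 2*t² (u(t) = (t² + t*t) + (1 - 13)² = (t² + t²) + (-12)² = 2*t² + 144 = 144 + 2*t²)
-323 + u(h) = -323 + (144 + 2*(107/2)²) = -323 + (144 + 2*(11449/4)) = -323 + (144 + 11449/2) = -323 + 11737/2 = 11091/2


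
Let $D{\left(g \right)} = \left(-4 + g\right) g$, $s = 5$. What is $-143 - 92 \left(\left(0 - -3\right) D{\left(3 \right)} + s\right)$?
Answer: $225$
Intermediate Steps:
$D{\left(g \right)} = g \left(-4 + g\right)$
$-143 - 92 \left(\left(0 - -3\right) D{\left(3 \right)} + s\right) = -143 - 92 \left(\left(0 - -3\right) 3 \left(-4 + 3\right) + 5\right) = -143 - 92 \left(\left(0 + 3\right) 3 \left(-1\right) + 5\right) = -143 - 92 \left(3 \left(-3\right) + 5\right) = -143 - 92 \left(-9 + 5\right) = -143 - -368 = -143 + 368 = 225$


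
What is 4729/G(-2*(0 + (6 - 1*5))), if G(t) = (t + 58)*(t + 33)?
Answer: 4729/1736 ≈ 2.7241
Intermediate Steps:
G(t) = (33 + t)*(58 + t) (G(t) = (58 + t)*(33 + t) = (33 + t)*(58 + t))
4729/G(-2*(0 + (6 - 1*5))) = 4729/(1914 + (-2*(0 + (6 - 1*5)))² + 91*(-2*(0 + (6 - 1*5)))) = 4729/(1914 + (-2*(0 + (6 - 5)))² + 91*(-2*(0 + (6 - 5)))) = 4729/(1914 + (-2*(0 + 1))² + 91*(-2*(0 + 1))) = 4729/(1914 + (-2*1)² + 91*(-2*1)) = 4729/(1914 + (-2)² + 91*(-2)) = 4729/(1914 + 4 - 182) = 4729/1736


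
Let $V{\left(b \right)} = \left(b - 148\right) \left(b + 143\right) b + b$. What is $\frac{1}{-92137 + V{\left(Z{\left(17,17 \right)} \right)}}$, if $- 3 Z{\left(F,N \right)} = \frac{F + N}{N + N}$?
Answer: $- \frac{27}{2297248} \approx -1.1753 \cdot 10^{-5}$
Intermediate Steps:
$Z{\left(F,N \right)} = - \frac{F + N}{6 N}$ ($Z{\left(F,N \right)} = - \frac{\left(F + N\right) \frac{1}{N + N}}{3} = - \frac{\left(F + N\right) \frac{1}{2 N}}{3} = - \frac{\frac{1}{2} \frac{1}{N} \left(F + N\right)}{3} = - \frac{F + N}{6 N}$)
$V{\left(b \right)} = b + b \left(-148 + b\right) \left(143 + b\right)$ ($V{\left(b \right)} = \left(-148 + b\right) \left(143 + b\right) b + b = b \left(-148 + b\right) \left(143 + b\right) + b = b + b \left(-148 + b\right) \left(143 + b\right)$)
$\frac{1}{-92137 + V{\left(Z{\left(17,17 \right)} \right)}} = \frac{1}{-92137 + \frac{\left(-1\right) 17 - 17}{6 \cdot 17} \left(-21163 + \left(\frac{\left(-1\right) 17 - 17}{6 \cdot 17}\right)^{2} - 5 \frac{\left(-1\right) 17 - 17}{6 \cdot 17}\right)} = \frac{1}{-92137 + \frac{1}{6} \cdot \frac{1}{17} \left(-17 - 17\right) \left(-21163 + \left(\frac{1}{6} \cdot \frac{1}{17} \left(-17 - 17\right)\right)^{2} - 5 \cdot \frac{1}{6} \cdot \frac{1}{17} \left(-17 - 17\right)\right)} = \frac{1}{-92137 + \frac{1}{6} \cdot \frac{1}{17} \left(-34\right) \left(-21163 + \left(\frac{1}{6} \cdot \frac{1}{17} \left(-34\right)\right)^{2} - 5 \cdot \frac{1}{6} \cdot \frac{1}{17} \left(-34\right)\right)} = \frac{1}{-92137 - \frac{-21163 + \left(- \frac{1}{3}\right)^{2} - - \frac{5}{3}}{3}} = \frac{1}{-92137 - \frac{-21163 + \frac{1}{9} + \frac{5}{3}}{3}} = \frac{1}{-92137 - - \frac{190451}{27}} = \frac{1}{-92137 + \frac{190451}{27}} = \frac{1}{- \frac{2297248}{27}} = - \frac{27}{2297248}$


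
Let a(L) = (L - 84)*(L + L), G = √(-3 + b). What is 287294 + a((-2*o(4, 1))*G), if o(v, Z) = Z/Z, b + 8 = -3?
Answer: 287182 + 336*I*√14 ≈ 2.8718e+5 + 1257.2*I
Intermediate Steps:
b = -11 (b = -8 - 3 = -11)
o(v, Z) = 1
G = I*√14 (G = √(-3 - 11) = √(-14) = I*√14 ≈ 3.7417*I)
a(L) = 2*L*(-84 + L) (a(L) = (-84 + L)*(2*L) = 2*L*(-84 + L))
287294 + a((-2*o(4, 1))*G) = 287294 + 2*((-2*1)*(I*√14))*(-84 + (-2*1)*(I*√14)) = 287294 + 2*(-2*I*√14)*(-84 - 2*I*√14) = 287294 - 4*I*√14*(-84 - 2*I*√14)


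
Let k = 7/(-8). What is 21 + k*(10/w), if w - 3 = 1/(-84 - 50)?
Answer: 14497/802 ≈ 18.076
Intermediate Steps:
k = -7/8 (k = 7*(-1/8) = -7/8 ≈ -0.87500)
w = 401/134 (w = 3 + 1/(-84 - 50) = 3 + 1/(-134) = 3 - 1/134 = 401/134 ≈ 2.9925)
21 + k*(10/w) = 21 - 35/(4*401/134) = 21 - 35*134/(4*401) = 21 - 7/8*1340/401 = 21 - 2345/802 = 14497/802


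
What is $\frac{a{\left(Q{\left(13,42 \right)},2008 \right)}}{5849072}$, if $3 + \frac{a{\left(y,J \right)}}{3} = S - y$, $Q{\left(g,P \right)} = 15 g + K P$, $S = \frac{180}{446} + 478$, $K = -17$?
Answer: $\frac{83157}{163042882} \approx 0.00051003$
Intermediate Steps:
$S = \frac{106684}{223}$ ($S = 180 \cdot \frac{1}{446} + 478 = \frac{90}{223} + 478 = \frac{106684}{223} \approx 478.4$)
$Q{\left(g,P \right)} = - 17 P + 15 g$ ($Q{\left(g,P \right)} = 15 g - 17 P = - 17 P + 15 g$)
$a{\left(y,J \right)} = \frac{318045}{223} - 3 y$ ($a{\left(y,J \right)} = -9 + 3 \left(\frac{106684}{223} - y\right) = -9 - \left(- \frac{320052}{223} + 3 y\right) = \frac{318045}{223} - 3 y$)
$\frac{a{\left(Q{\left(13,42 \right)},2008 \right)}}{5849072} = \frac{\frac{318045}{223} - 3 \left(\left(-17\right) 42 + 15 \cdot 13\right)}{5849072} = \left(\frac{318045}{223} - 3 \left(-714 + 195\right)\right) \frac{1}{5849072} = \left(\frac{318045}{223} - -1557\right) \frac{1}{5849072} = \left(\frac{318045}{223} + 1557\right) \frac{1}{5849072} = \frac{665256}{223} \cdot \frac{1}{5849072} = \frac{83157}{163042882}$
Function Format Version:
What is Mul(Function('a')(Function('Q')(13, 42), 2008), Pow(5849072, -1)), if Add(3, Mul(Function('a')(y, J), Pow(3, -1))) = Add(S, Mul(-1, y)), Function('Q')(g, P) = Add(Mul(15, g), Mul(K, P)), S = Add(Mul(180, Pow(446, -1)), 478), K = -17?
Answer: Rational(83157, 163042882) ≈ 0.00051003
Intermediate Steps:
S = Rational(106684, 223) (S = Add(Mul(180, Rational(1, 446)), 478) = Add(Rational(90, 223), 478) = Rational(106684, 223) ≈ 478.40)
Function('Q')(g, P) = Add(Mul(-17, P), Mul(15, g)) (Function('Q')(g, P) = Add(Mul(15, g), Mul(-17, P)) = Add(Mul(-17, P), Mul(15, g)))
Function('a')(y, J) = Add(Rational(318045, 223), Mul(-3, y)) (Function('a')(y, J) = Add(-9, Mul(3, Add(Rational(106684, 223), Mul(-1, y)))) = Add(-9, Add(Rational(320052, 223), Mul(-3, y))) = Add(Rational(318045, 223), Mul(-3, y)))
Mul(Function('a')(Function('Q')(13, 42), 2008), Pow(5849072, -1)) = Mul(Add(Rational(318045, 223), Mul(-3, Add(Mul(-17, 42), Mul(15, 13)))), Pow(5849072, -1)) = Mul(Add(Rational(318045, 223), Mul(-3, Add(-714, 195))), Rational(1, 5849072)) = Mul(Add(Rational(318045, 223), Mul(-3, -519)), Rational(1, 5849072)) = Mul(Add(Rational(318045, 223), 1557), Rational(1, 5849072)) = Mul(Rational(665256, 223), Rational(1, 5849072)) = Rational(83157, 163042882)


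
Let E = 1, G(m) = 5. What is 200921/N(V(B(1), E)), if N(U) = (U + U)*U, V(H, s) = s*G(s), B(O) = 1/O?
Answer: 200921/50 ≈ 4018.4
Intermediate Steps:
B(O) = 1/O
V(H, s) = 5*s (V(H, s) = s*5 = 5*s)
N(U) = 2*U² (N(U) = (2*U)*U = 2*U²)
200921/N(V(B(1), E)) = 200921/((2*(5*1)²)) = 200921/((2*5²)) = 200921/((2*25)) = 200921/50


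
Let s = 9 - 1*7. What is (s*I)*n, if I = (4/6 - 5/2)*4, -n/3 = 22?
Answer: 968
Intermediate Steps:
n = -66 (n = -3*22 = -66)
s = 2 (s = 9 - 7 = 2)
I = -22/3 (I = (4*(1/6) - 5*1/2)*4 = (2/3 - 5/2)*4 = -11/6*4 = -22/3 ≈ -7.3333)
(s*I)*n = (2*(-22/3))*(-66) = -44/3*(-66) = 968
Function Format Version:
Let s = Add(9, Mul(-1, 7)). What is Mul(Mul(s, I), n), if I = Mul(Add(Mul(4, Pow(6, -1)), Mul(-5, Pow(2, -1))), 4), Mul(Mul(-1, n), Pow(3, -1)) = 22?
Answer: 968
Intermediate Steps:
n = -66 (n = Mul(-3, 22) = -66)
s = 2 (s = Add(9, -7) = 2)
I = Rational(-22, 3) (I = Mul(Add(Mul(4, Rational(1, 6)), Mul(-5, Rational(1, 2))), 4) = Mul(Add(Rational(2, 3), Rational(-5, 2)), 4) = Mul(Rational(-11, 6), 4) = Rational(-22, 3) ≈ -7.3333)
Mul(Mul(s, I), n) = Mul(Mul(2, Rational(-22, 3)), -66) = Mul(Rational(-44, 3), -66) = 968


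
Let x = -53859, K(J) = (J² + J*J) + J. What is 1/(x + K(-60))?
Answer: -1/46719 ≈ -2.1405e-5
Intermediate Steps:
K(J) = J + 2*J² (K(J) = (J² + J²) + J = 2*J² + J = J + 2*J²)
1/(x + K(-60)) = 1/(-53859 - 60*(1 + 2*(-60))) = 1/(-53859 - 60*(1 - 120)) = 1/(-53859 - 60*(-119)) = 1/(-53859 + 7140) = 1/(-46719) = -1/46719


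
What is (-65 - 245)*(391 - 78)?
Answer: -97030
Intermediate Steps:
(-65 - 245)*(391 - 78) = -310*313 = -97030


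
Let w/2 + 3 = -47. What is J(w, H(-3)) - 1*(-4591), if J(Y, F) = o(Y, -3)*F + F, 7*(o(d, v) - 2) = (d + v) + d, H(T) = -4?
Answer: 4695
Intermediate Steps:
w = -100 (w = -6 + 2*(-47) = -6 - 94 = -100)
o(d, v) = 2 + v/7 + 2*d/7 (o(d, v) = 2 + ((d + v) + d)/7 = 2 + (v + 2*d)/7 = 2 + (v/7 + 2*d/7) = 2 + v/7 + 2*d/7)
J(Y, F) = F + F*(11/7 + 2*Y/7) (J(Y, F) = (2 + (⅐)*(-3) + 2*Y/7)*F + F = (2 - 3/7 + 2*Y/7)*F + F = (11/7 + 2*Y/7)*F + F = F*(11/7 + 2*Y/7) + F = F + F*(11/7 + 2*Y/7))
J(w, H(-3)) - 1*(-4591) = (2/7)*(-4)*(9 - 100) - 1*(-4591) = (2/7)*(-4)*(-91) + 4591 = 104 + 4591 = 4695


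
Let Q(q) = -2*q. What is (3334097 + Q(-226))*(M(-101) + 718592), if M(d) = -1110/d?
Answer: 242017905085198/101 ≈ 2.3962e+12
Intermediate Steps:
(3334097 + Q(-226))*(M(-101) + 718592) = (3334097 - 2*(-226))*(-1110/(-101) + 718592) = (3334097 + 452)*(-1110*(-1/101) + 718592) = 3334549*(1110/101 + 718592) = 3334549*(72578902/101) = 242017905085198/101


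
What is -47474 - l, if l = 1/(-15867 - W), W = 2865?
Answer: -889282967/18732 ≈ -47474.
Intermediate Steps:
l = -1/18732 (l = 1/(-15867 - 1*2865) = 1/(-15867 - 2865) = 1/(-18732) = -1/18732 ≈ -5.3385e-5)
-47474 - l = -47474 - 1*(-1/18732) = -47474 + 1/18732 = -889282967/18732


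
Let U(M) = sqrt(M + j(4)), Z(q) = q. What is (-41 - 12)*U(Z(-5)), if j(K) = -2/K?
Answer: -53*I*sqrt(22)/2 ≈ -124.3*I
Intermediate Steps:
U(M) = sqrt(-1/2 + M) (U(M) = sqrt(M - 2/4) = sqrt(M - 2*1/4) = sqrt(M - 1/2) = sqrt(-1/2 + M))
(-41 - 12)*U(Z(-5)) = (-41 - 12)*(sqrt(-2 + 4*(-5))/2) = -53*sqrt(-2 - 20)/2 = -53*sqrt(-22)/2 = -53*I*sqrt(22)/2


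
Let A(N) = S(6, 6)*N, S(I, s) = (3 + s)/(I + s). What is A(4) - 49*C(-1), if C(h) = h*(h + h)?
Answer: -95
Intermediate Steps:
C(h) = 2*h² (C(h) = h*(2*h) = 2*h²)
S(I, s) = (3 + s)/(I + s)
A(N) = 3*N/4 (A(N) = ((3 + 6)/(6 + 6))*N = (9/12)*N = ((1/12)*9)*N = 3*N/4)
A(4) - 49*C(-1) = (¾)*4 - 98*(-1)² = 3 - 98 = -95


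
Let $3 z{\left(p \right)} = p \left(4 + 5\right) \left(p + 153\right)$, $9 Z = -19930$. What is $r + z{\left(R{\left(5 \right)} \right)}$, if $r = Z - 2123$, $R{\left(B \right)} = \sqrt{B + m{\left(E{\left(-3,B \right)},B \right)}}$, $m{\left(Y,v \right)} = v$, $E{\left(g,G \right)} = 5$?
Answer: $- \frac{38767}{9} + 459 \sqrt{10} \approx -2856.0$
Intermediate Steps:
$Z = - \frac{19930}{9}$ ($Z = \frac{1}{9} \left(-19930\right) = - \frac{19930}{9} \approx -2214.4$)
$R{\left(B \right)} = \sqrt{2} \sqrt{B}$ ($R{\left(B \right)} = \sqrt{B + B} = \sqrt{2 B} = \sqrt{2} \sqrt{B}$)
$z{\left(p \right)} = 3 p \left(153 + p\right)$ ($z{\left(p \right)} = \frac{p \left(4 + 5\right) \left(p + 153\right)}{3} = \frac{p 9 \left(153 + p\right)}{3} = \frac{9 p \left(153 + p\right)}{3} = 3 p \left(153 + p\right)$)
$r = - \frac{39037}{9}$ ($r = - \frac{19930}{9} - 2123 = - \frac{39037}{9} \approx -4337.4$)
$r + z{\left(R{\left(5 \right)} \right)} = - \frac{39037}{9} + 3 \sqrt{2} \sqrt{5} \left(153 + \sqrt{2} \sqrt{5}\right) = - \frac{39037}{9} + 3 \sqrt{10} \left(153 + \sqrt{10}\right)$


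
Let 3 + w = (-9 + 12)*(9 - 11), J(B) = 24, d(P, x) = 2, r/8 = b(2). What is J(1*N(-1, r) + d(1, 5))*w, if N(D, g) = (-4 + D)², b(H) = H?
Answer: -216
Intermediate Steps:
r = 16 (r = 8*2 = 16)
w = -9 (w = -3 + (-9 + 12)*(9 - 11) = -3 + 3*(-2) = -3 - 6 = -9)
J(1*N(-1, r) + d(1, 5))*w = 24*(-9) = -216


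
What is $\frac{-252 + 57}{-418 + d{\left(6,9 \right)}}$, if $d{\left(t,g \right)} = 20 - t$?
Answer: $\frac{195}{404} \approx 0.48267$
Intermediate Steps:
$\frac{-252 + 57}{-418 + d{\left(6,9 \right)}} = \frac{-252 + 57}{-418 + \left(20 - 6\right)} = - \frac{195}{-418 + \left(20 - 6\right)} = - \frac{195}{-418 + 14} = - \frac{195}{-404} = \left(-195\right) \left(- \frac{1}{404}\right) = \frac{195}{404}$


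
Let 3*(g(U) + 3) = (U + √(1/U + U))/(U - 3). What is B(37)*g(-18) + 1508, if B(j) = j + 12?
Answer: 1375 - 35*I*√26/54 ≈ 1375.0 - 3.3049*I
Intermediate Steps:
B(j) = 12 + j
g(U) = -3 + (U + √(U + 1/U))/(3*(-3 + U)) (g(U) = -3 + ((U + √(1/U + U))/(U - 3))/3 = -3 + ((U + √(U + 1/U))/(-3 + U))/3 = -3 + (U + √(U + 1/U))/(3*(-3 + U)))
B(37)*g(-18) + 1508 = (12 + 37)*((27 + √(-18 + 1/(-18)) - 8*(-18))/(3*(-3 - 18))) + 1508 = 49*((⅓)*(27 + √(-18 - 1/18) + 144)/(-21)) + 1508 = 49*((⅓)*(-1/21)*(27 + √(-325/18) + 144)) + 1508 = 49*((⅓)*(-1/21)*(27 + 5*I*√26/6 + 144)) + 1508 = 49*((⅓)*(-1/21)*(171 + 5*I*√26/6)) + 1508 = 49*(-19/7 - 5*I*√26/378) + 1508 = (-133 - 35*I*√26/54) + 1508 = 1375 - 35*I*√26/54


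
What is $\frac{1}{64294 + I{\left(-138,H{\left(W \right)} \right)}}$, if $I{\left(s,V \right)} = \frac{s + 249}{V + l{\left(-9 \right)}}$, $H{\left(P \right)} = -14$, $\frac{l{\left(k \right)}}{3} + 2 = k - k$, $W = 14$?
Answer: $\frac{20}{1285769} \approx 1.5555 \cdot 10^{-5}$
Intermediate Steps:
$l{\left(k \right)} = -6$ ($l{\left(k \right)} = -6 + 3 \left(k - k\right) = -6 + 3 \cdot 0 = -6 + 0 = -6$)
$I{\left(s,V \right)} = \frac{249 + s}{-6 + V}$ ($I{\left(s,V \right)} = \frac{s + 249}{V - 6} = \frac{249 + s}{-6 + V}$)
$\frac{1}{64294 + I{\left(-138,H{\left(W \right)} \right)}} = \frac{1}{64294 + \frac{249 - 138}{-6 - 14}} = \frac{1}{64294 + \frac{1}{-20} \cdot 111} = \frac{1}{64294 - \frac{111}{20}} = \frac{1}{\frac{1285769}{20}} = \frac{20}{1285769}$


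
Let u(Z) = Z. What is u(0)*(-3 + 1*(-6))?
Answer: 0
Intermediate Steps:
u(0)*(-3 + 1*(-6)) = 0*(-3 + 1*(-6)) = 0*(-3 - 6) = 0*(-9) = 0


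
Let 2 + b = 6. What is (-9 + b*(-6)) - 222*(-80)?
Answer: 17727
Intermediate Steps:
b = 4 (b = -2 + 6 = 4)
(-9 + b*(-6)) - 222*(-80) = (-9 + 4*(-6)) - 222*(-80) = (-9 - 24) + 17760 = -33 + 17760 = 17727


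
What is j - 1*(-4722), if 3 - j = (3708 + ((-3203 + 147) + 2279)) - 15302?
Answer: 17096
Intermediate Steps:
j = 12374 (j = 3 - ((3708 + ((-3203 + 147) + 2279)) - 15302) = 3 - ((3708 + (-3056 + 2279)) - 15302) = 3 - ((3708 - 777) - 15302) = 3 - (2931 - 15302) = 3 - 1*(-12371) = 3 + 12371 = 12374)
j - 1*(-4722) = 12374 - 1*(-4722) = 12374 + 4722 = 17096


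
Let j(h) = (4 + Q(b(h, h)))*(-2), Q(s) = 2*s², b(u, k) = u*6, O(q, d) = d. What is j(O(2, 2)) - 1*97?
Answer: -681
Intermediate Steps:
b(u, k) = 6*u
j(h) = -8 - 144*h² (j(h) = (4 + 2*(6*h)²)*(-2) = (4 + 2*(36*h²))*(-2) = (4 + 72*h²)*(-2) = -8 - 144*h²)
j(O(2, 2)) - 1*97 = (-8 - 144*2²) - 1*97 = (-8 - 144*4) - 97 = (-8 - 576) - 97 = -584 - 97 = -681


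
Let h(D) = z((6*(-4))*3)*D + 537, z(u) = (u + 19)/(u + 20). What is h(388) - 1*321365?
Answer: -4165623/13 ≈ -3.2043e+5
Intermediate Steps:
z(u) = (19 + u)/(20 + u)
h(D) = 537 + 53*D/52 (h(D) = ((19 + (6*(-4))*3)/(20 + (6*(-4))*3))*D + 537 = ((19 - 24*3)/(20 - 24*3))*D + 537 = ((19 - 72)/(20 - 72))*D + 537 = (-53/(-52))*D + 537 = (-1/52*(-53))*D + 537 = 53*D/52 + 537 = 537 + 53*D/52)
h(388) - 1*321365 = (537 + (53/52)*388) - 1*321365 = (537 + 5141/13) - 321365 = 12122/13 - 321365 = -4165623/13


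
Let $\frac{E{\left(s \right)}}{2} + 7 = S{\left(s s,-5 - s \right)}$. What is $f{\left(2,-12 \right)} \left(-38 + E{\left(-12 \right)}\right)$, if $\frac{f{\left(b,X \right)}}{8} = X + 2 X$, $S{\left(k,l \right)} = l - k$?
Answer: $93888$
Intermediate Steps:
$E{\left(s \right)} = -24 - 2 s - 2 s^{2}$ ($E{\left(s \right)} = -14 + 2 \left(\left(-5 - s\right) - s s\right) = -14 + 2 \left(\left(-5 - s\right) - s^{2}\right) = -14 + 2 \left(-5 - s - s^{2}\right) = -14 - \left(10 + 2 s + 2 s^{2}\right) = -24 - 2 s - 2 s^{2}$)
$f{\left(b,X \right)} = 24 X$ ($f{\left(b,X \right)} = 8 \left(X + 2 X\right) = 8 \cdot 3 X = 24 X$)
$f{\left(2,-12 \right)} \left(-38 + E{\left(-12 \right)}\right) = 24 \left(-12\right) \left(-38 - 288\right) = - 288 \left(-38 - 288\right) = \left(-288\right) \left(-326\right) = 93888$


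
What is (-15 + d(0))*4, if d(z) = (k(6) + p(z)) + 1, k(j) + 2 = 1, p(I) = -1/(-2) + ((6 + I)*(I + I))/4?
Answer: -58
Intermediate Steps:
p(I) = 1/2 + I*(6 + I)/2 (p(I) = -1*(-1/2) + ((6 + I)*(2*I))*(1/4) = 1/2 + (2*I*(6 + I))*(1/4) = 1/2 + I*(6 + I)/2)
k(j) = -1 (k(j) = -2 + 1 = -1)
d(z) = 1/2 + z**2/2 + 3*z (d(z) = (-1 + (1/2 + z**2/2 + 3*z)) + 1 = (-1/2 + z**2/2 + 3*z) + 1 = 1/2 + z**2/2 + 3*z)
(-15 + d(0))*4 = (-15 + (1/2 + (1/2)*0**2 + 3*0))*4 = (-15 + (1/2 + (1/2)*0 + 0))*4 = (-15 + (1/2 + 0 + 0))*4 = (-15 + 1/2)*4 = -29/2*4 = -58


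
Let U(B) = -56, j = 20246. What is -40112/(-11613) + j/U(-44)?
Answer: -16633609/46452 ≈ -358.08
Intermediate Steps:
-40112/(-11613) + j/U(-44) = -40112/(-11613) + 20246/(-56) = -40112*(-1/11613) + 20246*(-1/56) = 40112/11613 - 10123/28 = -16633609/46452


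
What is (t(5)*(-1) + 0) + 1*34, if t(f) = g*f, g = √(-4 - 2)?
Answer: 34 - 5*I*√6 ≈ 34.0 - 12.247*I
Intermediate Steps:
g = I*√6 (g = √(-6) = I*√6 ≈ 2.4495*I)
t(f) = I*f*√6 (t(f) = (I*√6)*f = I*f*√6)
(t(5)*(-1) + 0) + 1*34 = ((I*5*√6)*(-1) + 0) + 1*34 = ((5*I*√6)*(-1) + 0) + 34 = (-5*I*√6 + 0) + 34 = -5*I*√6 + 34 = 34 - 5*I*√6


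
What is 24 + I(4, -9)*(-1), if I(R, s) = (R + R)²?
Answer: -40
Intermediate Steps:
I(R, s) = 4*R² (I(R, s) = (2*R)² = 4*R²)
24 + I(4, -9)*(-1) = 24 + (4*4²)*(-1) = 24 + (4*16)*(-1) = 24 + 64*(-1) = 24 - 64 = -40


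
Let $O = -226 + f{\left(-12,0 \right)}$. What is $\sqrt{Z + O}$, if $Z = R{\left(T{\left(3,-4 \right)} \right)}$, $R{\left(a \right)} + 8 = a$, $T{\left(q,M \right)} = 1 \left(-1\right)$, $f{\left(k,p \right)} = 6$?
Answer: $i \sqrt{229} \approx 15.133 i$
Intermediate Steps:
$T{\left(q,M \right)} = -1$
$R{\left(a \right)} = -8 + a$
$Z = -9$ ($Z = -8 - 1 = -9$)
$O = -220$ ($O = -226 + 6 = -220$)
$\sqrt{Z + O} = \sqrt{-9 - 220} = \sqrt{-229} = i \sqrt{229}$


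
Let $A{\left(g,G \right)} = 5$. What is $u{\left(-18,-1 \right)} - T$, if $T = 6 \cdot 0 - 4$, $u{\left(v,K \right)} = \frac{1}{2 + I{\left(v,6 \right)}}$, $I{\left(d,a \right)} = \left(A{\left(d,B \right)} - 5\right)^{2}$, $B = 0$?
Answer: $\frac{9}{2} \approx 4.5$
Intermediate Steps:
$I{\left(d,a \right)} = 0$ ($I{\left(d,a \right)} = \left(5 - 5\right)^{2} = 0^{2} = 0$)
$u{\left(v,K \right)} = \frac{1}{2}$ ($u{\left(v,K \right)} = \frac{1}{2 + 0} = \frac{1}{2}$)
$T = -4$ ($T = 0 - 4 = -4$)
$u{\left(-18,-1 \right)} - T = \frac{1}{2} - -4 = \frac{1}{2} + 4 = \frac{9}{2}$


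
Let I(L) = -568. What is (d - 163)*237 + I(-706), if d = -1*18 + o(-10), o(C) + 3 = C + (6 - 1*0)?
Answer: -45124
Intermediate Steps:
o(C) = 3 + C (o(C) = -3 + (C + (6 - 1*0)) = -3 + (C + (6 + 0)) = -3 + (C + 6) = -3 + (6 + C) = 3 + C)
d = -25 (d = -1*18 + (3 - 10) = -18 - 7 = -25)
(d - 163)*237 + I(-706) = (-25 - 163)*237 - 568 = -188*237 - 568 = -44556 - 568 = -45124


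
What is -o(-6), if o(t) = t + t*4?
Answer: 30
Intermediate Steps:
o(t) = 5*t (o(t) = t + 4*t = 5*t)
-o(-6) = -5*(-6) = -1*(-30) = 30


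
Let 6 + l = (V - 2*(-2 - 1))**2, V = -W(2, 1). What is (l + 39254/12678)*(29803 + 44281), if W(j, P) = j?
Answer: 6150231428/6339 ≈ 9.7022e+5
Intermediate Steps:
V = -2 (V = -1*2 = -2)
l = 10 (l = -6 + (-2 - 2*(-2 - 1))**2 = -6 + (-2 - 2*(-3))**2 = -6 + (-2 + 6)**2 = -6 + 4**2 = -6 + 16 = 10)
(l + 39254/12678)*(29803 + 44281) = (10 + 39254/12678)*(29803 + 44281) = (10 + 39254*(1/12678))*74084 = (10 + 19627/6339)*74084 = (83017/6339)*74084 = 6150231428/6339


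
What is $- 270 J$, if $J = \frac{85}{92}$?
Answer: $- \frac{11475}{46} \approx -249.46$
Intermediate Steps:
$J = \frac{85}{92}$ ($J = 85 \cdot \frac{1}{92} = \frac{85}{92} \approx 0.92391$)
$- 270 J = \left(-270\right) \frac{85}{92} = - \frac{11475}{46}$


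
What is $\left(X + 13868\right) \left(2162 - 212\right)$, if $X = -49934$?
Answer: $-70328700$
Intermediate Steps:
$\left(X + 13868\right) \left(2162 - 212\right) = \left(-49934 + 13868\right) \left(2162 - 212\right) = \left(-36066\right) 1950 = -70328700$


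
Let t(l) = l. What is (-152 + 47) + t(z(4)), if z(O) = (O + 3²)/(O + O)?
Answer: -827/8 ≈ -103.38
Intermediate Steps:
z(O) = (9 + O)/(2*O) (z(O) = (O + 9)/((2*O)) = (9 + O)*(1/(2*O)) = (9 + O)/(2*O))
(-152 + 47) + t(z(4)) = (-152 + 47) + (½)*(9 + 4)/4 = -105 + (½)*(¼)*13 = -105 + 13/8 = -827/8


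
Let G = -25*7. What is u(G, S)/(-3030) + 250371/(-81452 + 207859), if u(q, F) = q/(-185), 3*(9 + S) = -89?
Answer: 5612933713/2834297754 ≈ 1.9804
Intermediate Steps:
S = -116/3 (S = -9 + (⅓)*(-89) = -9 - 89/3 = -116/3 ≈ -38.667)
G = -175
u(q, F) = -q/185 (u(q, F) = q*(-1/185) = -q/185)
u(G, S)/(-3030) + 250371/(-81452 + 207859) = -1/185*(-175)/(-3030) + 250371/(-81452 + 207859) = (35/37)*(-1/3030) + 250371/126407 = -7/22422 + 250371*(1/126407) = -7/22422 + 250371/126407 = 5612933713/2834297754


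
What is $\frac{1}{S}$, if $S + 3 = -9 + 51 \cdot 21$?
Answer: $\frac{1}{1059} \approx 0.00094429$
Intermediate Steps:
$S = 1059$ ($S = -3 + \left(-9 + 51 \cdot 21\right) = -3 + \left(-9 + 1071\right) = -3 + 1062 = 1059$)
$\frac{1}{S} = \frac{1}{1059}$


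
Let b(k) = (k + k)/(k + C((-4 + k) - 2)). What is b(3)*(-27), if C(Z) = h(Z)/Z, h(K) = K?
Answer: -81/2 ≈ -40.500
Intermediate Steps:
C(Z) = 1 (C(Z) = Z/Z = 1)
b(k) = 2*k/(1 + k) (b(k) = (k + k)/(k + 1) = (2*k)/(1 + k) = 2*k/(1 + k))
b(3)*(-27) = (2*3/(1 + 3))*(-27) = (2*3/4)*(-27) = (2*3*(¼))*(-27) = (3/2)*(-27) = -81/2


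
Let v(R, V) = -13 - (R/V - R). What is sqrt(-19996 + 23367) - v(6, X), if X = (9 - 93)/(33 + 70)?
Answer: -5/14 + sqrt(3371) ≈ 57.703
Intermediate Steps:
X = -84/103 ≈ -0.81553
v(R, V) = -13 + R - R/V (v(R, V) = -13 - (R/V - R) = -13 - (-R + R/V) = -13 + (R - R/V) = -13 + R - R/V)
sqrt(-19996 + 23367) - v(6, X) = sqrt(-19996 + 23367) - (-13 + 6 - 1*6/(-84/103)) = sqrt(3371) - (-13 + 6 - 1*6*(-103/84)) = sqrt(3371) - (-13 + 6 + 103/14) = sqrt(3371) - 1*5/14 = sqrt(3371) - 5/14 = -5/14 + sqrt(3371)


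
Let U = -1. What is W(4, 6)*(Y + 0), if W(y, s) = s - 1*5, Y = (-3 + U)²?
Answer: 16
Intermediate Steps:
Y = 16 (Y = (-3 - 1)² = (-4)² = 16)
W(y, s) = -5 + s (W(y, s) = s - 5 = -5 + s)
W(4, 6)*(Y + 0) = (-5 + 6)*(16 + 0) = 1*16 = 16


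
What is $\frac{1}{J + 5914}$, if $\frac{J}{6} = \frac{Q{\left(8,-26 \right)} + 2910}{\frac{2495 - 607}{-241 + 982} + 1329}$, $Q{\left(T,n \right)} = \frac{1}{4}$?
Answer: $\frac{1973354}{11696293499} \approx 0.00016872$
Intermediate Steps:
$Q{\left(T,n \right)} = \frac{1}{4}$
$J = \frac{25877943}{1973354}$ ($J = 6 \frac{\frac{1}{4} + 2910}{\frac{2495 - 607}{-241 + 982} + 1329} = 6 \frac{11641}{4 \left(\frac{1888}{741} + 1329\right)} = 6 \frac{11641}{4 \cdot \frac{986677}{741}} = 6 \cdot \frac{11641}{4} \cdot \frac{741}{986677} = 6 \cdot \frac{8625981}{3946708} = \frac{25877943}{1973354} \approx 13.114$)
$\frac{1}{J + 5914} = \frac{1}{\frac{25877943}{1973354} + 5914} = \frac{1}{\frac{11696293499}{1973354}} = \frac{1973354}{11696293499}$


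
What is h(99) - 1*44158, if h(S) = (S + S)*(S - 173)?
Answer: -58810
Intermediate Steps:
h(S) = 2*S*(-173 + S) (h(S) = (2*S)*(-173 + S) = 2*S*(-173 + S))
h(99) - 1*44158 = 2*99*(-173 + 99) - 1*44158 = 2*99*(-74) - 44158 = -14652 - 44158 = -58810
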